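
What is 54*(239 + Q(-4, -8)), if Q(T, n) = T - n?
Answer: 13122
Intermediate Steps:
54*(239 + Q(-4, -8)) = 54*(239 + (-4 - 1*(-8))) = 54*(239 + (-4 + 8)) = 54*(239 + 4) = 54*243 = 13122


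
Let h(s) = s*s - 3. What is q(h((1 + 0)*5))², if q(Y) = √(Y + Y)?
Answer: 44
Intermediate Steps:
h(s) = -3 + s² (h(s) = s² - 3 = -3 + s²)
q(Y) = √2*√Y (q(Y) = √(2*Y) = √2*√Y)
q(h((1 + 0)*5))² = (√2*√(-3 + ((1 + 0)*5)²))² = (√2*√(-3 + (1*5)²))² = (√2*√(-3 + 5²))² = (√2*√(-3 + 25))² = (√2*√22)² = (2*√11)² = 44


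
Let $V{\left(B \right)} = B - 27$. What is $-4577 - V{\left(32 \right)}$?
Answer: $-4582$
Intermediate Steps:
$V{\left(B \right)} = -27 + B$
$-4577 - V{\left(32 \right)} = -4577 - \left(-27 + 32\right) = -4577 - 5 = -4582$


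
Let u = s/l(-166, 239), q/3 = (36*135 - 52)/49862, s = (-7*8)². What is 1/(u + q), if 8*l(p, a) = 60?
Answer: 373965/156475412 ≈ 0.0023899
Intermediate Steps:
l(p, a) = 15/2 (l(p, a) = (⅛)*60 = 15/2)
s = 3136 (s = (-56)² = 3136)
q = 7212/24931 (q = 3*((36*135 - 52)/49862) = 3*((4860 - 52)*(1/49862)) = 3*(4808*(1/49862)) = 3*(2404/24931) = 7212/24931 ≈ 0.28928)
u = 6272/15 (u = 3136/(15/2) = 3136*(2/15) = 6272/15 ≈ 418.13)
1/(u + q) = 1/(6272/15 + 7212/24931) = 1/(156475412/373965) = 373965/156475412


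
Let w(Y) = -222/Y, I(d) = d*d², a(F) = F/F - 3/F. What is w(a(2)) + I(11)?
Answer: 1775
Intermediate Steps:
a(F) = 1 - 3/F
I(d) = d³
w(a(2)) + I(11) = -222*2/(-3 + 2) + 11³ = -222/((½)*(-1)) + 1331 = -222/(-½) + 1331 = -222*(-2) + 1331 = 444 + 1331 = 1775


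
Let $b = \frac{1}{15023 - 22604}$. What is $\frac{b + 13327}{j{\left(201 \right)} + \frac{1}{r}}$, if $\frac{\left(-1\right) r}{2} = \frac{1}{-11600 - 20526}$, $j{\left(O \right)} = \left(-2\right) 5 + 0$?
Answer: $\frac{101031986}{121697793} \approx 0.83019$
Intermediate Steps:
$j{\left(O \right)} = -10$ ($j{\left(O \right)} = -10 + 0 = -10$)
$b = - \frac{1}{7581}$ ($b = \frac{1}{-7581} = - \frac{1}{7581} \approx -0.00013191$)
$r = \frac{1}{16063}$ ($r = - \frac{2}{-11600 - 20526} = - \frac{2}{-32126} = \left(-2\right) \left(- \frac{1}{32126}\right) = \frac{1}{16063} \approx 6.2255 \cdot 10^{-5}$)
$\frac{b + 13327}{j{\left(201 \right)} + \frac{1}{r}} = \frac{- \frac{1}{7581} + 13327}{-10 + \frac{1}{\frac{1}{16063}}} = \frac{101031986}{7581 \left(-10 + 16063\right)} = \frac{101031986}{7581 \cdot 16053} = \frac{101031986}{7581} \cdot \frac{1}{16053} = \frac{101031986}{121697793}$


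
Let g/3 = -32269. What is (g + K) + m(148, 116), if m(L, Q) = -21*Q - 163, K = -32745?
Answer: -132151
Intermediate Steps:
g = -96807 (g = 3*(-32269) = -96807)
m(L, Q) = -163 - 21*Q
(g + K) + m(148, 116) = (-96807 - 32745) + (-163 - 21*116) = -129552 + (-163 - 2436) = -129552 - 2599 = -132151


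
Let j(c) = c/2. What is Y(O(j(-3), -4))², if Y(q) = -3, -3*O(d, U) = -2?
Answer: 9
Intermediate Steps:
j(c) = c/2 (j(c) = c*(½) = c/2)
O(d, U) = ⅔ (O(d, U) = -⅓*(-2) = ⅔)
Y(O(j(-3), -4))² = (-3)² = 9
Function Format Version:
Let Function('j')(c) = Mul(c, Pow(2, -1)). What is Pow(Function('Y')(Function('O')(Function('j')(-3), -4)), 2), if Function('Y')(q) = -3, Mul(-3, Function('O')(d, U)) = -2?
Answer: 9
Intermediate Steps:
Function('j')(c) = Mul(Rational(1, 2), c) (Function('j')(c) = Mul(c, Rational(1, 2)) = Mul(Rational(1, 2), c))
Function('O')(d, U) = Rational(2, 3) (Function('O')(d, U) = Mul(Rational(-1, 3), -2) = Rational(2, 3))
Pow(Function('Y')(Function('O')(Function('j')(-3), -4)), 2) = Pow(-3, 2) = 9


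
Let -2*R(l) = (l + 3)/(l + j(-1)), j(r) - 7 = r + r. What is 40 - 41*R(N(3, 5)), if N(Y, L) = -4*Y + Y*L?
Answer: 443/8 ≈ 55.375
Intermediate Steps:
j(r) = 7 + 2*r (j(r) = 7 + (r + r) = 7 + 2*r)
N(Y, L) = -4*Y + L*Y
R(l) = -(3 + l)/(2*(5 + l)) (R(l) = -(l + 3)/(2*(l + (7 + 2*(-1)))) = -(3 + l)/(2*(l + (7 - 2))) = -(3 + l)/(2*(l + 5)) = -(3 + l)/(2*(5 + l)))
40 - 41*R(N(3, 5)) = 40 - 41*(-3 - 3*(-4 + 5))/(2*(5 + 3*(-4 + 5))) = 40 - 41*(-3 - 3)/(2*(5 + 3*1)) = 40 - 41*(-3 - 1*3)/(2*(5 + 3)) = 40 - 41*(-3 - 3)/(2*8) = 40 - 41*(-6)/(2*8) = 40 - 41*(-3/8) = 40 + 123/8 = 443/8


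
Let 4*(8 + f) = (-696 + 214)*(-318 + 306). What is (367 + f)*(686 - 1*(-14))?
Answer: 1263500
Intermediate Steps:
f = 1438 (f = -8 + ((-696 + 214)*(-318 + 306))/4 = -8 + (-482*(-12))/4 = -8 + (1/4)*5784 = -8 + 1446 = 1438)
(367 + f)*(686 - 1*(-14)) = (367 + 1438)*(686 - 1*(-14)) = 1805*(686 + 14) = 1805*700 = 1263500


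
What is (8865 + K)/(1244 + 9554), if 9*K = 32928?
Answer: 37571/32394 ≈ 1.1598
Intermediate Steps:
K = 10976/3 (K = (1/9)*32928 = 10976/3 ≈ 3658.7)
(8865 + K)/(1244 + 9554) = (8865 + 10976/3)/(1244 + 9554) = (37571/3)/10798 = (37571/3)*(1/10798) = 37571/32394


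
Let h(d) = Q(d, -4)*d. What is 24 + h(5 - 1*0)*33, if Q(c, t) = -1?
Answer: -141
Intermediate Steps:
h(d) = -d
24 + h(5 - 1*0)*33 = 24 - (5 - 1*0)*33 = 24 - (5 + 0)*33 = 24 - 1*5*33 = 24 - 5*33 = 24 - 165 = -141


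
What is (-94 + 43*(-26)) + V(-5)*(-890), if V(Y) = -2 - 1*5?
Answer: 5018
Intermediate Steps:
V(Y) = -7 (V(Y) = -2 - 5 = -7)
(-94 + 43*(-26)) + V(-5)*(-890) = (-94 + 43*(-26)) - 7*(-890) = (-94 - 1118) + 6230 = -1212 + 6230 = 5018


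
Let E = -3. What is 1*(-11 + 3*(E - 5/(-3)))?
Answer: -15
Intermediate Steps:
1*(-11 + 3*(E - 5/(-3))) = 1*(-11 + 3*(-3 - 5/(-3))) = 1*(-11 + 3*(-3 - 5*(-⅓))) = 1*(-11 + 3*(-3 + 5/3)) = 1*(-11 + 3*(-4/3)) = 1*(-11 - 4) = 1*(-15) = -15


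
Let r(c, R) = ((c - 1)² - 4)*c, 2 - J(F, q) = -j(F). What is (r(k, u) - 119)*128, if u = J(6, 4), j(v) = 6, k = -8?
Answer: -94080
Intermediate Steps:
J(F, q) = 8 (J(F, q) = 2 - (-1)*6 = 2 - 1*(-6) = 2 + 6 = 8)
u = 8
r(c, R) = c*(-4 + (-1 + c)²) (r(c, R) = ((-1 + c)² - 4)*c = (-4 + (-1 + c)²)*c = c*(-4 + (-1 + c)²))
(r(k, u) - 119)*128 = (-8*(-4 + (-1 - 8)²) - 119)*128 = (-8*(-4 + (-9)²) - 119)*128 = (-8*(-4 + 81) - 119)*128 = (-8*77 - 119)*128 = (-616 - 119)*128 = -735*128 = -94080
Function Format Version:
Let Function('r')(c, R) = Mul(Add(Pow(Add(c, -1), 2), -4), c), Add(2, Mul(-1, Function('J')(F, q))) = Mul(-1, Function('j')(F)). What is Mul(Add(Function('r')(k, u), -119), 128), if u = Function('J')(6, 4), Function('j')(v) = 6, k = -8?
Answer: -94080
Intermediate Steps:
Function('J')(F, q) = 8 (Function('J')(F, q) = Add(2, Mul(-1, Mul(-1, 6))) = Add(2, Mul(-1, -6)) = Add(2, 6) = 8)
u = 8
Function('r')(c, R) = Mul(c, Add(-4, Pow(Add(-1, c), 2))) (Function('r')(c, R) = Mul(Add(Pow(Add(-1, c), 2), -4), c) = Mul(Add(-4, Pow(Add(-1, c), 2)), c) = Mul(c, Add(-4, Pow(Add(-1, c), 2))))
Mul(Add(Function('r')(k, u), -119), 128) = Mul(Add(Mul(-8, Add(-4, Pow(Add(-1, -8), 2))), -119), 128) = Mul(Add(Mul(-8, Add(-4, Pow(-9, 2))), -119), 128) = Mul(Add(Mul(-8, Add(-4, 81)), -119), 128) = Mul(Add(Mul(-8, 77), -119), 128) = Mul(Add(-616, -119), 128) = Mul(-735, 128) = -94080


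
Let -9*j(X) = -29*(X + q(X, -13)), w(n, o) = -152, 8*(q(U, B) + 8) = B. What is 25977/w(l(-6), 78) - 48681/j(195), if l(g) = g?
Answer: -1649957703/6537064 ≈ -252.40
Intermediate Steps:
q(U, B) = -8 + B/8
j(X) = -2233/72 + 29*X/9 (j(X) = -(-29)*(X + (-8 + (⅛)*(-13)))/9 = -(-29)*(X + (-8 - 13/8))/9 = -(-29)*(X - 77/8)/9 = -(-29)*(-77/8 + X)/9 = -(2233/8 - 29*X)/9 = -2233/72 + 29*X/9)
25977/w(l(-6), 78) - 48681/j(195) = 25977/(-152) - 48681/(-2233/72 + (29/9)*195) = 25977*(-1/152) - 48681/(-2233/72 + 1885/3) = -25977/152 - 48681/43007/72 = -25977/152 - 48681*72/43007 = -25977/152 - 3505032/43007 = -1649957703/6537064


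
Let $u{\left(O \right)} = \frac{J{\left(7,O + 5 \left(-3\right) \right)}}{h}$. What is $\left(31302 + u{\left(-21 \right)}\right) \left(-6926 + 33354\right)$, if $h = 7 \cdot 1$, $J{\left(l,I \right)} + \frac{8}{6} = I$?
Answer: $\frac{2481324920}{3} \approx 8.2711 \cdot 10^{8}$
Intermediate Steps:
$J{\left(l,I \right)} = - \frac{4}{3} + I$
$h = 7$
$u{\left(O \right)} = - \frac{7}{3} + \frac{O}{7}$ ($u{\left(O \right)} = \frac{- \frac{4}{3} + \left(O + 5 \left(-3\right)\right)}{7} = \left(- \frac{4}{3} + \left(O - 15\right)\right) \frac{1}{7} = \left(- \frac{4}{3} + \left(-15 + O\right)\right) \frac{1}{7} = \left(- \frac{49}{3} + O\right) \frac{1}{7} = - \frac{7}{3} + \frac{O}{7}$)
$\left(31302 + u{\left(-21 \right)}\right) \left(-6926 + 33354\right) = \left(31302 + \left(- \frac{7}{3} + \frac{1}{7} \left(-21\right)\right)\right) \left(-6926 + 33354\right) = \left(31302 - \frac{16}{3}\right) 26428 = \frac{93890}{3} \cdot 26428 = \frac{2481324920}{3}$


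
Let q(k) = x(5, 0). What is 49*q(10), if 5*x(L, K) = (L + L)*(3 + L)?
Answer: 784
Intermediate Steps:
x(L, K) = 2*L*(3 + L)/5 (x(L, K) = ((L + L)*(3 + L))/5 = ((2*L)*(3 + L))/5 = (2*L*(3 + L))/5 = 2*L*(3 + L)/5)
q(k) = 16 (q(k) = (⅖)*5*(3 + 5) = (⅖)*5*8 = 16)
49*q(10) = 49*16 = 784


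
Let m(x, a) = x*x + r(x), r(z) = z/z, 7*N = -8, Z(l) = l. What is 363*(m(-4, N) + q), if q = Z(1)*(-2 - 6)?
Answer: 3267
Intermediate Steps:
N = -8/7 (N = (1/7)*(-8) = -8/7 ≈ -1.1429)
r(z) = 1
q = -8 (q = 1*(-2 - 6) = 1*(-8) = -8)
m(x, a) = 1 + x**2 (m(x, a) = x*x + 1 = x**2 + 1 = 1 + x**2)
363*(m(-4, N) + q) = 363*((1 + (-4)**2) - 8) = 363*((1 + 16) - 8) = 363*(17 - 8) = 363*9 = 3267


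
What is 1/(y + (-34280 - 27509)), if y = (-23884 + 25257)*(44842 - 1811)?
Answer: 1/59019774 ≈ 1.6943e-8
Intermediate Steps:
y = 59081563 (y = 1373*43031 = 59081563)
1/(y + (-34280 - 27509)) = 1/(59081563 + (-34280 - 27509)) = 1/(59081563 - 61789) = 1/59019774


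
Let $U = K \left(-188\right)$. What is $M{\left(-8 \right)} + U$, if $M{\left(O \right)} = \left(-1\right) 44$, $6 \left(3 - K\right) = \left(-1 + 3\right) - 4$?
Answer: $- \frac{2012}{3} \approx -670.67$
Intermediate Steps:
$K = \frac{10}{3}$ ($K = 3 - \frac{\left(-1 + 3\right) - 4}{6} = 3 - \frac{2 - 4}{6} = 3 - - \frac{1}{3} = 3 + \frac{1}{3} = \frac{10}{3} \approx 3.3333$)
$M{\left(O \right)} = -44$
$U = - \frac{1880}{3}$ ($U = \frac{10}{3} \left(-188\right) = - \frac{1880}{3} \approx -626.67$)
$M{\left(-8 \right)} + U = -44 - \frac{1880}{3} = - \frac{2012}{3}$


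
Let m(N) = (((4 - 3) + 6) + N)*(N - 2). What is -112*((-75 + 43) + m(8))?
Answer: -6496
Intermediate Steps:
m(N) = (-2 + N)*(7 + N) (m(N) = ((1 + 6) + N)*(-2 + N) = (7 + N)*(-2 + N) = (-2 + N)*(7 + N))
-112*((-75 + 43) + m(8)) = -112*((-75 + 43) + (-14 + 8² + 5*8)) = -112*(-32 + (-14 + 64 + 40)) = -112*(-32 + 90) = -112*58 = -6496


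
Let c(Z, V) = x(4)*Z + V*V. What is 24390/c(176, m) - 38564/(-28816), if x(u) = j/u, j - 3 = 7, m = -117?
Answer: 311923249/101785316 ≈ 3.0645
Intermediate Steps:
j = 10 (j = 3 + 7 = 10)
x(u) = 10/u
c(Z, V) = V² + 5*Z/2 (c(Z, V) = (10/4)*Z + V*V = (10*(¼))*Z + V² = 5*Z/2 + V² = V² + 5*Z/2)
24390/c(176, m) - 38564/(-28816) = 24390/((-117)² + (5/2)*176) - 38564/(-28816) = 24390/(13689 + 440) - 38564*(-1/28816) = 24390/14129 + 9641/7204 = 311923249/101785316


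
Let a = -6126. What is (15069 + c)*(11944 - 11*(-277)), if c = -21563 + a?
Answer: -189186420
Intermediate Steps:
c = -27689 (c = -21563 - 6126 = -27689)
(15069 + c)*(11944 - 11*(-277)) = (15069 - 27689)*(11944 - 11*(-277)) = -12620*(11944 + 3047) = -12620*14991 = -189186420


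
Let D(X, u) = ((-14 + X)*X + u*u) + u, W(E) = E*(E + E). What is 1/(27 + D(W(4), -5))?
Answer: 1/623 ≈ 0.0016051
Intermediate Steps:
W(E) = 2*E² (W(E) = E*(2*E) = 2*E²)
D(X, u) = u + u² + X*(-14 + X) (D(X, u) = (X*(-14 + X) + u²) + u = (u² + X*(-14 + X)) + u = u + u² + X*(-14 + X))
1/(27 + D(W(4), -5)) = 1/(27 + (-5 + (2*4²)² + (-5)² - 28*4²)) = 1/(27 + (-5 + (2*16)² + 25 - 28*16)) = 1/(27 + (-5 + 32² + 25 - 14*32)) = 1/(27 + (-5 + 1024 + 25 - 448)) = 1/(27 + 596) = 1/623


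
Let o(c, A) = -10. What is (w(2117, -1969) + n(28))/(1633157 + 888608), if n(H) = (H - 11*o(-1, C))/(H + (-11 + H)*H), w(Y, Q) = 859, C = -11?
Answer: 72179/211828260 ≈ 0.00034074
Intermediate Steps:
n(H) = (110 + H)/(H + H*(-11 + H)) (n(H) = (H - 11*(-10))/(H + (-11 + H)*H) = (H + 110)/(H + H*(-11 + H)) = (110 + H)/(H + H*(-11 + H)))
(w(2117, -1969) + n(28))/(1633157 + 888608) = (859 + (110 + 28)/(28*(-10 + 28)))/(1633157 + 888608) = (859 + (1/28)*138/18)/2521765 = (859 + (1/28)*(1/18)*138)*(1/2521765) = (859 + 23/84)*(1/2521765) = (72179/84)*(1/2521765) = 72179/211828260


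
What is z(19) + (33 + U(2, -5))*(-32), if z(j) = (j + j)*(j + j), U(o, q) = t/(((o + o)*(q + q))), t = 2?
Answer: 1948/5 ≈ 389.60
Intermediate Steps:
U(o, q) = 1/(2*o*q) (U(o, q) = 2/(((o + o)*(q + q))) = 2/(((2*o)*(2*q))) = 2/((4*o*q)) = 2*(1/(4*o*q)) = 1/(2*o*q))
z(j) = 4*j² (z(j) = (2*j)*(2*j) = 4*j²)
z(19) + (33 + U(2, -5))*(-32) = 4*19² + (33 + (½)/(2*(-5)))*(-32) = 4*361 + (33 + (½)*(½)*(-⅕))*(-32) = 1444 + (33 - 1/20)*(-32) = 1444 + (659/20)*(-32) = 1444 - 5272/5 = 1948/5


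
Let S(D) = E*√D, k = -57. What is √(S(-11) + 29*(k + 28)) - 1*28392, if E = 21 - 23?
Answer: -28392 + √(-841 - 2*I*√11) ≈ -28392.0 - 29.0*I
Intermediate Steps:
E = -2
S(D) = -2*√D
√(S(-11) + 29*(k + 28)) - 1*28392 = √(-2*I*√11 + 29*(-57 + 28)) - 1*28392 = √(-2*I*√11 + 29*(-29)) - 28392 = √(-2*I*√11 - 841) - 28392 = √(-841 - 2*I*√11) - 28392 = -28392 + √(-841 - 2*I*√11)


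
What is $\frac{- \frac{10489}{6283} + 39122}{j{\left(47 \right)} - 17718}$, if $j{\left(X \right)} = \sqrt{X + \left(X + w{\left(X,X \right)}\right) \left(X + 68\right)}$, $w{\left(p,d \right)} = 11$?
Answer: $- \frac{1451653676522}{657454810127} - \frac{245793037 \sqrt{6717}}{1972364430381} \approx -2.2182$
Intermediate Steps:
$j{\left(X \right)} = \sqrt{X + \left(11 + X\right) \left(68 + X\right)}$ ($j{\left(X \right)} = \sqrt{X + \left(X + 11\right) \left(X + 68\right)} = \sqrt{X + \left(11 + X\right) \left(68 + X\right)}$)
$\frac{- \frac{10489}{6283} + 39122}{j{\left(47 \right)} - 17718} = \frac{- \frac{10489}{6283} + 39122}{\sqrt{748 + 47^{2} + 80 \cdot 47} - 17718} = \frac{\left(-10489\right) \frac{1}{6283} + 39122}{\sqrt{748 + 2209 + 3760} - 17718} = \frac{- \frac{10489}{6283} + 39122}{\sqrt{6717} - 17718} = \frac{245793037}{6283 \left(-17718 + \sqrt{6717}\right)}$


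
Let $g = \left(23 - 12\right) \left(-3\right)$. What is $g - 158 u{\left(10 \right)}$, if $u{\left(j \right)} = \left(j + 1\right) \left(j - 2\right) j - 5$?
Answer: $-138283$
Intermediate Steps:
$u{\left(j \right)} = -5 + j \left(1 + j\right) \left(-2 + j\right)$ ($u{\left(j \right)} = \left(1 + j\right) \left(-2 + j\right) j - 5 = j \left(1 + j\right) \left(-2 + j\right) - 5 = -5 + j \left(1 + j\right) \left(-2 + j\right)$)
$g = -33$ ($g = \left(23 - 12\right) \left(-3\right) = 11 \left(-3\right) = -33$)
$g - 158 u{\left(10 \right)} = -33 - 158 \left(-5 + 10^{3} - 10^{2} - 20\right) = -33 - 158 \left(-5 + 1000 - 100 - 20\right) = -33 - 138250 = -138283$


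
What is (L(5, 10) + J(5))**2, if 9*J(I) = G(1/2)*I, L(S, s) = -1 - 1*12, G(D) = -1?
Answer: 14884/81 ≈ 183.75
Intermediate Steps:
L(S, s) = -13 (L(S, s) = -1 - 12 = -13)
J(I) = -I/9 (J(I) = (-I)/9 = -I/9)
(L(5, 10) + J(5))**2 = (-13 - 1/9*5)**2 = (-13 - 5/9)**2 = (-122/9)**2 = 14884/81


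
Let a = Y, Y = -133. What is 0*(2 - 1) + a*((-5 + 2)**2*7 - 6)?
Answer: -7581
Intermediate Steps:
a = -133
0*(2 - 1) + a*((-5 + 2)**2*7 - 6) = 0*(2 - 1) - 133*((-5 + 2)**2*7 - 6) = 0*1 - 133*((-3)**2*7 - 6) = 0 - 133*(9*7 - 6) = 0 - 133*(63 - 6) = 0 - 133*57 = 0 - 7581 = -7581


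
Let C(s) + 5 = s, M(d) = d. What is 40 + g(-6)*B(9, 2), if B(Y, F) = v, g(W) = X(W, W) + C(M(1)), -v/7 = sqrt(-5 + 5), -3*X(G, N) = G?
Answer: 40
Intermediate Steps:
X(G, N) = -G/3
C(s) = -5 + s
v = 0 (v = -7*sqrt(-5 + 5) = -7*sqrt(0) = -7*0 = 0)
g(W) = -4 - W/3 (g(W) = -W/3 + (-5 + 1) = -W/3 - 4 = -4 - W/3)
B(Y, F) = 0
40 + g(-6)*B(9, 2) = 40 + (-4 - 1/3*(-6))*0 = 40 + (-4 + 2)*0 = 40 - 2*0 = 40 + 0 = 40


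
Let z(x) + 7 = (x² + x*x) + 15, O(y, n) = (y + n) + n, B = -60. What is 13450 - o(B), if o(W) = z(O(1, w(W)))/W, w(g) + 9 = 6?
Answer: 403529/30 ≈ 13451.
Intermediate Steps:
w(g) = -3 (w(g) = -9 + 6 = -3)
O(y, n) = y + 2*n (O(y, n) = (n + y) + n = y + 2*n)
z(x) = 8 + 2*x² (z(x) = -7 + ((x² + x*x) + 15) = -7 + ((x² + x²) + 15) = -7 + (2*x² + 15) = -7 + (15 + 2*x²) = 8 + 2*x²)
o(W) = 58/W (o(W) = (8 + 2*(1 + 2*(-3))²)/W = (8 + 2*(1 - 6)²)/W = (8 + 2*(-5)²)/W = (8 + 2*25)/W = (8 + 50)/W = 58/W)
13450 - o(B) = 13450 - 58/(-60) = 13450 - 58*(-1)/60 = 13450 - 1*(-29/30) = 13450 + 29/30 = 403529/30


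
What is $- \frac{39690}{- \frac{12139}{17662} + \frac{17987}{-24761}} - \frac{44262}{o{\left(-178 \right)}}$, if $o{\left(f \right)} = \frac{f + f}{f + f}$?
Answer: $- \frac{10007852419746}{618260173} \approx -16187.0$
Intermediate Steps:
$o{\left(f \right)} = 1$ ($o{\left(f \right)} = \frac{2 f}{2 f} = 2 f \frac{1}{2 f} = 1$)
$- \frac{39690}{- \frac{12139}{17662} + \frac{17987}{-24761}} - \frac{44262}{o{\left(-178 \right)}} = - \frac{39690}{- \frac{12139}{17662} + \frac{17987}{-24761}} - \frac{44262}{1} = - \frac{39690}{\left(-12139\right) \frac{1}{17662} + 17987 \left(- \frac{1}{24761}\right)} - 44262 = - \frac{39690}{- \frac{12139}{17662} - \frac{17987}{24761}} - 44262 = - \frac{39690}{- \frac{618260173}{437328782}} - 44262 = \left(-39690\right) \left(- \frac{437328782}{618260173}\right) - 44262 = \frac{17357579357580}{618260173} - 44262 = - \frac{10007852419746}{618260173}$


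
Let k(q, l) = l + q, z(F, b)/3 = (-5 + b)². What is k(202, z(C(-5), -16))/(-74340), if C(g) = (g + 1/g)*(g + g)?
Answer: -305/14868 ≈ -0.020514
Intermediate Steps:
C(g) = 2*g*(g + 1/g) (C(g) = (g + 1/g)*(2*g) = 2*g*(g + 1/g))
z(F, b) = 3*(-5 + b)²
k(202, z(C(-5), -16))/(-74340) = (3*(-5 - 16)² + 202)/(-74340) = (3*(-21)² + 202)*(-1/74340) = (3*441 + 202)*(-1/74340) = (1323 + 202)*(-1/74340) = 1525*(-1/74340) = -305/14868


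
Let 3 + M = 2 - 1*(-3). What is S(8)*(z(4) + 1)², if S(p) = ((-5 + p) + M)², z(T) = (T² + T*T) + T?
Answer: 34225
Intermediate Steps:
z(T) = T + 2*T² (z(T) = (T² + T²) + T = 2*T² + T = T + 2*T²)
M = 2 (M = -3 + (2 - 1*(-3)) = -3 + (2 + 3) = -3 + 5 = 2)
S(p) = (-3 + p)² (S(p) = ((-5 + p) + 2)² = (-3 + p)²)
S(8)*(z(4) + 1)² = (-3 + 8)²*(4*(1 + 2*4) + 1)² = 5²*(4*(1 + 8) + 1)² = 25*(4*9 + 1)² = 25*(36 + 1)² = 25*37² = 25*1369 = 34225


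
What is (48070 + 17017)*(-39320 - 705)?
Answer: -2605107175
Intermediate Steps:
(48070 + 17017)*(-39320 - 705) = 65087*(-40025) = -2605107175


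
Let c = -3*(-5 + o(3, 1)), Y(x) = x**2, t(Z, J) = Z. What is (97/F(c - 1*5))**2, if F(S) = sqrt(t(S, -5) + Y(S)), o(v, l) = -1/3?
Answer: 9409/132 ≈ 71.280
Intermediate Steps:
o(v, l) = -1/3 (o(v, l) = -1*1/3 = -1/3)
c = 16 (c = -3*(-5 - 1/3) = -3*(-16/3) = 16)
F(S) = sqrt(S + S**2)
(97/F(c - 1*5))**2 = (97/(sqrt((16 - 1*5)*(1 + (16 - 1*5)))))**2 = (97/(sqrt((16 - 5)*(1 + (16 - 5)))))**2 = (97/(sqrt(11*(1 + 11))))**2 = (97/(sqrt(11*12)))**2 = (97/(sqrt(132)))**2 = (97/((2*sqrt(33))))**2 = (97*(sqrt(33)/66))**2 = (97*sqrt(33)/66)**2 = 9409/132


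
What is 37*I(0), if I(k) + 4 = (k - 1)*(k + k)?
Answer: -148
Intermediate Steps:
I(k) = -4 + 2*k*(-1 + k) (I(k) = -4 + (k - 1)*(k + k) = -4 + (-1 + k)*(2*k) = -4 + 2*k*(-1 + k))
37*I(0) = 37*(-4 - 2*0 + 2*0²) = 37*(-4 + 0 + 2*0) = 37*(-4 + 0 + 0) = 37*(-4) = -148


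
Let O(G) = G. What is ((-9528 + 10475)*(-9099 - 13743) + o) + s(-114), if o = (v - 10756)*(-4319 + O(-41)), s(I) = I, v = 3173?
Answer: 11430392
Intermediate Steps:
o = 33061880 (o = (3173 - 10756)*(-4319 - 41) = -7583*(-4360) = 33061880)
((-9528 + 10475)*(-9099 - 13743) + o) + s(-114) = ((-9528 + 10475)*(-9099 - 13743) + 33061880) - 114 = (947*(-22842) + 33061880) - 114 = (-21631374 + 33061880) - 114 = 11430506 - 114 = 11430392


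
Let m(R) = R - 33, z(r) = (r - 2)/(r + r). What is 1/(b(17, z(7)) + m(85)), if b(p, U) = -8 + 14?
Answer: 1/58 ≈ 0.017241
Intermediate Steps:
z(r) = (-2 + r)/(2*r) (z(r) = (-2 + r)/((2*r)) = (-2 + r)*(1/(2*r)) = (-2 + r)/(2*r))
b(p, U) = 6
m(R) = -33 + R
1/(b(17, z(7)) + m(85)) = 1/(6 + (-33 + 85)) = 1/(6 + 52) = 1/58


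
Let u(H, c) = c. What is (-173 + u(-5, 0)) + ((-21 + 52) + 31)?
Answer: -111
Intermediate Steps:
(-173 + u(-5, 0)) + ((-21 + 52) + 31) = (-173 + 0) + ((-21 + 52) + 31) = -173 + (31 + 31) = -173 + 62 = -111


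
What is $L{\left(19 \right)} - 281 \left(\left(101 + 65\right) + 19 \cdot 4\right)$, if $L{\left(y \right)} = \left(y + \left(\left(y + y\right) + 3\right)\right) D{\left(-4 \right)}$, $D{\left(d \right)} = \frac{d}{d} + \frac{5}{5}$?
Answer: $-67882$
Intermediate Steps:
$D{\left(d \right)} = 2$ ($D{\left(d \right)} = 1 + 5 \cdot \frac{1}{5} = 1 + 1 = 2$)
$L{\left(y \right)} = 6 + 6 y$ ($L{\left(y \right)} = \left(y + \left(\left(y + y\right) + 3\right)\right) 2 = \left(y + \left(2 y + 3\right)\right) 2 = \left(y + \left(3 + 2 y\right)\right) 2 = \left(3 + 3 y\right) 2 = 6 + 6 y$)
$L{\left(19 \right)} - 281 \left(\left(101 + 65\right) + 19 \cdot 4\right) = \left(6 + 6 \cdot 19\right) - 281 \left(\left(101 + 65\right) + 19 \cdot 4\right) = \left(6 + 114\right) - 281 \left(166 + 76\right) = 120 - 68002 = -67882$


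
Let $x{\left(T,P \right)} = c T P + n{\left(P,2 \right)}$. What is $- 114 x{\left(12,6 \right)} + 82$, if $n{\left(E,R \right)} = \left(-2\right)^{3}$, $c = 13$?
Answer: $-105710$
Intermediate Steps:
$n{\left(E,R \right)} = -8$
$x{\left(T,P \right)} = -8 + 13 P T$ ($x{\left(T,P \right)} = 13 T P - 8 = 13 P T - 8 = -8 + 13 P T$)
$- 114 x{\left(12,6 \right)} + 82 = - 114 \left(-8 + 13 \cdot 6 \cdot 12\right) + 82 = - 114 \left(-8 + 936\right) + 82 = \left(-114\right) 928 + 82 = -105792 + 82 = -105710$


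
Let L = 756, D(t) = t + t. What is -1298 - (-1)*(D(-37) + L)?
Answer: -616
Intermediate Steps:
D(t) = 2*t
-1298 - (-1)*(D(-37) + L) = -1298 - (-1)*(2*(-37) + 756) = -1298 - (-1)*(-74 + 756) = -1298 - (-1)*682 = -1298 - 1*(-682) = -1298 + 682 = -616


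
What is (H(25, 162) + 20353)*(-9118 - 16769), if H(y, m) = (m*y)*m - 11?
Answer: -17511054054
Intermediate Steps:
H(y, m) = -11 + y*m**2 (H(y, m) = y*m**2 - 11 = -11 + y*m**2)
(H(25, 162) + 20353)*(-9118 - 16769) = ((-11 + 25*162**2) + 20353)*(-9118 - 16769) = ((-11 + 25*26244) + 20353)*(-25887) = ((-11 + 656100) + 20353)*(-25887) = (656089 + 20353)*(-25887) = 676442*(-25887) = -17511054054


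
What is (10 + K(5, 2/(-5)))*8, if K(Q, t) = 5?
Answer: 120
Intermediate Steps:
(10 + K(5, 2/(-5)))*8 = (10 + 5)*8 = 15*8 = 120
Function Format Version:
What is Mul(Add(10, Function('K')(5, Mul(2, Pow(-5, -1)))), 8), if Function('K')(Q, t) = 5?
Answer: 120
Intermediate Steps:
Mul(Add(10, Function('K')(5, Mul(2, Pow(-5, -1)))), 8) = Mul(Add(10, 5), 8) = Mul(15, 8) = 120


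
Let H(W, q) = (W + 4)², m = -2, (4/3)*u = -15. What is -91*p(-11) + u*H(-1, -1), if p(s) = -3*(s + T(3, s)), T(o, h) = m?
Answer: -14601/4 ≈ -3650.3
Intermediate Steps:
u = -45/4 (u = (¾)*(-15) = -45/4 ≈ -11.250)
T(o, h) = -2
H(W, q) = (4 + W)²
p(s) = 6 - 3*s (p(s) = -3*(s - 2) = -3*(-2 + s) = 6 - 3*s)
-91*p(-11) + u*H(-1, -1) = -91*(6 - 3*(-11)) - 45*(4 - 1)²/4 = -91*(6 + 33) - 45/4*3² = -91*39 - 45/4*9 = -3549 - 405/4 = -14601/4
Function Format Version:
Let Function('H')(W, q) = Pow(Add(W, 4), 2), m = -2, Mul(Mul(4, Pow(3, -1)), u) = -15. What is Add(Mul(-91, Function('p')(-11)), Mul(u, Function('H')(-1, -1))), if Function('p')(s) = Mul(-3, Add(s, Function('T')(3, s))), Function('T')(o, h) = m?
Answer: Rational(-14601, 4) ≈ -3650.3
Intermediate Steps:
u = Rational(-45, 4) (u = Mul(Rational(3, 4), -15) = Rational(-45, 4) ≈ -11.250)
Function('T')(o, h) = -2
Function('H')(W, q) = Pow(Add(4, W), 2)
Function('p')(s) = Add(6, Mul(-3, s)) (Function('p')(s) = Mul(-3, Add(s, -2)) = Mul(-3, Add(-2, s)) = Add(6, Mul(-3, s)))
Add(Mul(-91, Function('p')(-11)), Mul(u, Function('H')(-1, -1))) = Add(Mul(-91, Add(6, Mul(-3, -11))), Mul(Rational(-45, 4), Pow(Add(4, -1), 2))) = Add(Mul(-91, Add(6, 33)), Mul(Rational(-45, 4), Pow(3, 2))) = Add(Mul(-91, 39), Mul(Rational(-45, 4), 9)) = Add(-3549, Rational(-405, 4)) = Rational(-14601, 4)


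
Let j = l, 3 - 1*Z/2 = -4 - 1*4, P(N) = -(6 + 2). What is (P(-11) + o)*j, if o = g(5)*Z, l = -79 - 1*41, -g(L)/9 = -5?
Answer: -117840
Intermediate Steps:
P(N) = -8 (P(N) = -1*8 = -8)
g(L) = 45 (g(L) = -9*(-5) = 45)
l = -120 (l = -79 - 41 = -120)
Z = 22 (Z = 6 - 2*(-4 - 1*4) = 6 - 2*(-4 - 4) = 6 - 2*(-8) = 6 + 16 = 22)
j = -120
o = 990 (o = 45*22 = 990)
(P(-11) + o)*j = (-8 + 990)*(-120) = 982*(-120) = -117840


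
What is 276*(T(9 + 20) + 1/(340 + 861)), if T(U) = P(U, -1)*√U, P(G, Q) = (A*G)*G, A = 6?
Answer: 276/1201 + 1392696*√29 ≈ 7.4999e+6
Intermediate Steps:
P(G, Q) = 6*G² (P(G, Q) = (6*G)*G = 6*G²)
T(U) = 6*U^(5/2) (T(U) = (6*U²)*√U = 6*U^(5/2))
276*(T(9 + 20) + 1/(340 + 861)) = 276*(6*(9 + 20)^(5/2) + 1/(340 + 861)) = 276*(6*29^(5/2) + 1/1201) = 276*(6*(841*√29) + 1/1201) = 276*(5046*√29 + 1/1201) = 276*(1/1201 + 5046*√29) = 276/1201 + 1392696*√29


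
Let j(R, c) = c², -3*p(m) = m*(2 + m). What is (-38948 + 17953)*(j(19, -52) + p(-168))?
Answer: 138399040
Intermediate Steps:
p(m) = -m*(2 + m)/3
(-38948 + 17953)*(j(19, -52) + p(-168)) = (-38948 + 17953)*((-52)² - ⅓*(-168)*(2 - 168)) = -20995*(2704 - ⅓*(-168)*(-166)) = -20995*(2704 - 9296) = -20995*(-6592) = 138399040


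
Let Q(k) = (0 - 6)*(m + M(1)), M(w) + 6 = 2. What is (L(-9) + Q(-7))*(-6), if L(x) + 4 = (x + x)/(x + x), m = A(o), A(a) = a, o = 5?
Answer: 54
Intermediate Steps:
M(w) = -4 (M(w) = -6 + 2 = -4)
m = 5
L(x) = -3 (L(x) = -4 + (x + x)/(x + x) = -4 + (2*x)/((2*x)) = -4 + (2*x)*(1/(2*x)) = -4 + 1 = -3)
Q(k) = -6 (Q(k) = (0 - 6)*(5 - 4) = -6*1 = -6)
(L(-9) + Q(-7))*(-6) = (-3 - 6)*(-6) = -9*(-6) = 54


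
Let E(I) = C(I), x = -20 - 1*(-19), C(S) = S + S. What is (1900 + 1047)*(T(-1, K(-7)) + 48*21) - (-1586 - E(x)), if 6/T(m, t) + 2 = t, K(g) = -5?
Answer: 2969634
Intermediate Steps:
C(S) = 2*S
x = -1 (x = -20 + 19 = -1)
E(I) = 2*I
T(m, t) = 6/(-2 + t)
(1900 + 1047)*(T(-1, K(-7)) + 48*21) - (-1586 - E(x)) = (1900 + 1047)*(6/(-2 - 5) + 48*21) - (-1586 - 2*(-1)) = 2947*(6/(-7) + 1008) - (-1586 - 1*(-2)) = 2947*(6*(-1/7) + 1008) - (-1586 + 2) = 2947*(-6/7 + 1008) - 1*(-1584) = 2947*(7050/7) + 1584 = 2968050 + 1584 = 2969634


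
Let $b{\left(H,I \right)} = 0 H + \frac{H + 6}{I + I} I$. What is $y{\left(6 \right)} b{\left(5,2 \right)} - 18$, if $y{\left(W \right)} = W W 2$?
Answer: $378$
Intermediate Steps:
$b{\left(H,I \right)} = 3 + \frac{H}{2}$ ($b{\left(H,I \right)} = 0 + \frac{6 + H}{2 I} I = 0 + \left(3 + \frac{H}{2}\right) = 3 + \frac{H}{2}$)
$y{\left(W \right)} = 2 W^{2}$ ($y{\left(W \right)} = W^{2} \cdot 2 = 2 W^{2}$)
$y{\left(6 \right)} b{\left(5,2 \right)} - 18 = 2 \cdot 6^{2} \left(3 + \frac{1}{2} \cdot 5\right) - 18 = 2 \cdot 36 \left(3 + \frac{5}{2}\right) - 18 = 72 \cdot \frac{11}{2} - 18 = 396 - 18 = 378$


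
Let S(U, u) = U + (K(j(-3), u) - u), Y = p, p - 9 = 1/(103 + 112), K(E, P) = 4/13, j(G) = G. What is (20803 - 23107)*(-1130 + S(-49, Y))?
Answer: 7648388352/2795 ≈ 2.7365e+6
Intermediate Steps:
K(E, P) = 4/13 (K(E, P) = 4*(1/13) = 4/13)
p = 1936/215 (p = 9 + 1/(103 + 112) = 9 + 1/215 = 1936/215 ≈ 9.0047)
Y = 1936/215 ≈ 9.0047
S(U, u) = 4/13 + U - u (S(U, u) = U + (4/13 - u) = 4/13 + U - u)
(20803 - 23107)*(-1130 + S(-49, Y)) = (20803 - 23107)*(-1130 + (4/13 - 49 - 1*1936/215)) = -2304*(-1130 + (4/13 - 49 - 1936/215)) = -2304*(-1130 - 161263/2795) = -2304*(-3319613/2795) = 7648388352/2795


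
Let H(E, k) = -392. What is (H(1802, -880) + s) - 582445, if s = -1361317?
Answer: -1944154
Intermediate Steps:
(H(1802, -880) + s) - 582445 = (-392 - 1361317) - 582445 = -1361709 - 582445 = -1944154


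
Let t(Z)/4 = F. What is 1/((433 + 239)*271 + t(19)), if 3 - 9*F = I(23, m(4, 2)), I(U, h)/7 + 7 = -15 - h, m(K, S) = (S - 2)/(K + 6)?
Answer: 9/1639636 ≈ 5.4890e-6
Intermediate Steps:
m(K, S) = (-2 + S)/(6 + K)
I(U, h) = -154 - 7*h (I(U, h) = -49 + 7*(-15 - h) = -49 + (-105 - 7*h) = -154 - 7*h)
F = 157/9 (F = 1/3 - (-154 - 7*(-2 + 2)/(6 + 4))/9 = 1/3 - (-154 - 7*0/10)/9 = 1/3 - (-154 - 7*0)/9 = 1/3 - (-154 + 0)/9 = 1/3 - 1/9*(-154) = 1/3 + 154/9 = 157/9 ≈ 17.444)
t(Z) = 628/9 (t(Z) = 4*(157/9) = 628/9)
1/((433 + 239)*271 + t(19)) = 1/((433 + 239)*271 + 628/9) = 1/(672*271 + 628/9) = 1/(182112 + 628/9) = 1/(1639636/9) = 9/1639636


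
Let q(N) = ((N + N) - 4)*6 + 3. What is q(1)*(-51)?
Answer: 459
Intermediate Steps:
q(N) = -21 + 12*N (q(N) = (2*N - 4)*6 + 3 = (-4 + 2*N)*6 + 3 = (-24 + 12*N) + 3 = -21 + 12*N)
q(1)*(-51) = (-21 + 12*1)*(-51) = (-21 + 12)*(-51) = -9*(-51) = 459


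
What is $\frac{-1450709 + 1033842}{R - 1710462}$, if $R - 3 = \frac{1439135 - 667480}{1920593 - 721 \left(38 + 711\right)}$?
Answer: $\frac{52319233908}{214672486111} \approx 0.24372$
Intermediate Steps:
$R = \frac{4913347}{1380564}$ ($R = 3 + \frac{1439135 - 667480}{1920593 - 721 \left(38 + 711\right)} = 3 + \frac{771655}{1920593 - 540029} = 3 + \frac{771655}{1380564} = \frac{4913347}{1380564} \approx 3.5589$)
$\frac{-1450709 + 1033842}{R - 1710462} = \frac{-1450709 + 1033842}{\frac{4913347}{1380564} - 1710462} = - \frac{416867}{- \frac{2361397347221}{1380564}} = \left(-416867\right) \left(- \frac{1380564}{2361397347221}\right) = \frac{52319233908}{214672486111}$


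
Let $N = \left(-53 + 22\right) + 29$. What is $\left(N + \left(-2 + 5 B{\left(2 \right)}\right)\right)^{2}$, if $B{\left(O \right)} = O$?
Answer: $36$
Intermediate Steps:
$N = -2$ ($N = -31 + 29 = -2$)
$\left(N + \left(-2 + 5 B{\left(2 \right)}\right)\right)^{2} = \left(-2 + \left(-2 + 5 \cdot 2\right)\right)^{2} = \left(-2 + \left(-2 + 10\right)\right)^{2} = \left(-2 + 8\right)^{2} = 6^{2} = 36$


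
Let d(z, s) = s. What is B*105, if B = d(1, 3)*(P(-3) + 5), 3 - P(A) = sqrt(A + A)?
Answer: 2520 - 315*I*sqrt(6) ≈ 2520.0 - 771.59*I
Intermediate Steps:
P(A) = 3 - sqrt(2)*sqrt(A) (P(A) = 3 - sqrt(A + A) = 3 - sqrt(2*A) = 3 - sqrt(2)*sqrt(A))
B = 24 - 3*I*sqrt(6) (B = 3*((3 - sqrt(2)*sqrt(-3)) + 5) = 3*((3 - sqrt(2)*I*sqrt(3)) + 5) = 3*((3 - I*sqrt(6)) + 5) = 3*(8 - I*sqrt(6)) = 24 - 3*I*sqrt(6) ≈ 24.0 - 7.3485*I)
B*105 = (24 - 3*I*sqrt(6))*105 = 2520 - 315*I*sqrt(6)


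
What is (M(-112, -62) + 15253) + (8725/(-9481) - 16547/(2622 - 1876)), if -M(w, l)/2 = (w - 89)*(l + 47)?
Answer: 65069283241/7072826 ≈ 9199.9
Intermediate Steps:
M(w, l) = -2*(-89 + w)*(47 + l) (M(w, l) = -2*(w - 89)*(l + 47) = -2*(-89 + w)*(47 + l))
(M(-112, -62) + 15253) + (8725/(-9481) - 16547/(2622 - 1876)) = ((8366 - 94*(-112) + 178*(-62) - 2*(-62)*(-112)) + 15253) + (8725/(-9481) - 16547/(2622 - 1876)) = ((8366 + 10528 - 11036 - 13888) + 15253) + (8725*(-1/9481) - 16547/746) = (-6030 + 15253) + (-8725/9481 - 16547*1/746) = 9223 + (-8725/9481 - 16547/746) = 9223 - 163390957/7072826 = 65069283241/7072826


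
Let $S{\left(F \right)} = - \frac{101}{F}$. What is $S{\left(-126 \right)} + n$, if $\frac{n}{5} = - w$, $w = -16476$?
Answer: $\frac{10379981}{126} \approx 82381.0$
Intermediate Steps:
$n = 82380$ ($n = 5 \left(\left(-1\right) \left(-16476\right)\right) = 5 \cdot 16476 = 82380$)
$S{\left(-126 \right)} + n = - \frac{101}{-126} + 82380 = \left(-101\right) \left(- \frac{1}{126}\right) + 82380 = \frac{101}{126} + 82380 = \frac{10379981}{126}$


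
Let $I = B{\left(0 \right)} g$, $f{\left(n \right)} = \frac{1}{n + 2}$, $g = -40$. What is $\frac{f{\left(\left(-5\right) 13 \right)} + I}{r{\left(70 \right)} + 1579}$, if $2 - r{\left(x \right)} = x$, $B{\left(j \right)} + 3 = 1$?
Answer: $\frac{5039}{95193} \approx 0.052935$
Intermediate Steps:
$B{\left(j \right)} = -2$ ($B{\left(j \right)} = -3 + 1 = -2$)
$r{\left(x \right)} = 2 - x$
$f{\left(n \right)} = \frac{1}{2 + n}$
$I = 80$ ($I = \left(-2\right) \left(-40\right) = 80$)
$\frac{f{\left(\left(-5\right) 13 \right)} + I}{r{\left(70 \right)} + 1579} = \frac{\frac{1}{2 - 65} + 80}{\left(2 - 70\right) + 1579} = \frac{\frac{1}{-63} + 80}{-68 + 1579} = \frac{- \frac{1}{63} + 80}{1511} = \frac{5039}{63} \cdot \frac{1}{1511} = \frac{5039}{95193}$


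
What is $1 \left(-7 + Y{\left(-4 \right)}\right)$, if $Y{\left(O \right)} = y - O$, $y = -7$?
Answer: $-10$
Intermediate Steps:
$Y{\left(O \right)} = -7 - O$
$1 \left(-7 + Y{\left(-4 \right)}\right) = 1 \left(-7 - 3\right) = 1 \left(-10\right) = -10$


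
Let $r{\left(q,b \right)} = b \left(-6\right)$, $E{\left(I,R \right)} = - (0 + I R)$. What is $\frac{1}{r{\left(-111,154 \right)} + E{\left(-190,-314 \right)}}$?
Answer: $- \frac{1}{60584} \approx -1.6506 \cdot 10^{-5}$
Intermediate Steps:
$E{\left(I,R \right)} = - I R$
$r{\left(q,b \right)} = - 6 b$
$\frac{1}{r{\left(-111,154 \right)} + E{\left(-190,-314 \right)}} = \frac{1}{\left(-6\right) 154 - \left(-190\right) \left(-314\right)} = \frac{1}{-924 - 59660} = \frac{1}{-60584} = - \frac{1}{60584}$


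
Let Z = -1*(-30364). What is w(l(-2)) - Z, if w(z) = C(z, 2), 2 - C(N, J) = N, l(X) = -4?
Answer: -30358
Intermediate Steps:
Z = 30364
C(N, J) = 2 - N
w(z) = 2 - z
w(l(-2)) - Z = (2 - 1*(-4)) - 1*30364 = (2 + 4) - 30364 = 6 - 30364 = -30358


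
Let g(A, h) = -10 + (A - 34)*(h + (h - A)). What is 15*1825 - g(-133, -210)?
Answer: -20544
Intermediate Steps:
g(A, h) = -10 + (-34 + A)*(-A + 2*h)
15*1825 - g(-133, -210) = 15*1825 - (-10 - 1*(-133)**2 - 68*(-210) + 34*(-133) + 2*(-133)*(-210)) = 27375 - (-10 - 1*17689 + 14280 - 4522 + 55860) = 27375 - (-10 - 17689 + 14280 - 4522 + 55860) = 27375 - 1*47919 = 27375 - 47919 = -20544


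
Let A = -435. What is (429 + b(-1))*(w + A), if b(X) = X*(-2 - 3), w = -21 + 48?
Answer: -177072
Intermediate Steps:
w = 27
b(X) = -5*X (b(X) = X*(-5) = -5*X)
(429 + b(-1))*(w + A) = (429 - 5*(-1))*(27 - 435) = (429 + 5)*(-408) = 434*(-408) = -177072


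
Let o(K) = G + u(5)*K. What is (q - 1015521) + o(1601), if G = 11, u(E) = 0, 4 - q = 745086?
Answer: -1760592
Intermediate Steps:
q = -745082 (q = 4 - 1*745086 = 4 - 745086 = -745082)
o(K) = 11 (o(K) = 11 + 0*K = 11 + 0 = 11)
(q - 1015521) + o(1601) = (-745082 - 1015521) + 11 = -1760603 + 11 = -1760592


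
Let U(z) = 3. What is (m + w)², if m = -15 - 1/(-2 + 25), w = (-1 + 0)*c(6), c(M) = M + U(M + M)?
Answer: 305809/529 ≈ 578.09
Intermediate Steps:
c(M) = 3 + M (c(M) = M + 3 = 3 + M)
w = -9 (w = (-1 + 0)*(3 + 6) = -1*9 = -9)
m = -346/23 (m = -15 - 1/23 = -346/23 ≈ -15.043)
(m + w)² = (-346/23 - 9)² = (-553/23)² = 305809/529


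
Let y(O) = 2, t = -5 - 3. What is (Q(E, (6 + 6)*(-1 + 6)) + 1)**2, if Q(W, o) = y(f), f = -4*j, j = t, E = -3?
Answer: 9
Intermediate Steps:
t = -8
j = -8
f = 32 (f = -4*(-8) = 32)
Q(W, o) = 2
(Q(E, (6 + 6)*(-1 + 6)) + 1)**2 = (2 + 1)**2 = 3**2 = 9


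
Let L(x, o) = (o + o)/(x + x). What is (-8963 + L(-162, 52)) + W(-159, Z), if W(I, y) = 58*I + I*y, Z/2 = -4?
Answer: -1369979/81 ≈ -16913.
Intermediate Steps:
Z = -8 (Z = 2*(-4) = -8)
L(x, o) = o/x (L(x, o) = (2*o)/((2*x)) = (2*o)*(1/(2*x)) = o/x)
(-8963 + L(-162, 52)) + W(-159, Z) = (-8963 + 52/(-162)) - 159*(58 - 8) = (-8963 + 52*(-1/162)) - 159*50 = (-8963 - 26/81) - 7950 = -726029/81 - 7950 = -1369979/81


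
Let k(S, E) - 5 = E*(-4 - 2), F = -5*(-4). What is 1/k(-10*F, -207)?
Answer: 1/1247 ≈ 0.00080192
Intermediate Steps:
F = 20
k(S, E) = 5 - 6*E (k(S, E) = 5 + E*(-4 - 2) = 5 + E*(-6) = 5 - 6*E)
1/k(-10*F, -207) = 1/(5 - 6*(-207)) = 1/(5 + 1242) = 1/1247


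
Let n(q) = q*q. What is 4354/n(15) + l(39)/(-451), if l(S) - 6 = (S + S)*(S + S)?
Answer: 593404/101475 ≈ 5.8478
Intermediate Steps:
n(q) = q**2
l(S) = 6 + 4*S**2 (l(S) = 6 + (S + S)*(S + S) = 6 + (2*S)*(2*S) = 6 + 4*S**2)
4354/n(15) + l(39)/(-451) = 4354/(15**2) + (6 + 4*39**2)/(-451) = 4354/225 + (6 + 4*1521)*(-1/451) = 4354*(1/225) + (6 + 6084)*(-1/451) = 4354/225 + 6090*(-1/451) = 4354/225 - 6090/451 = 593404/101475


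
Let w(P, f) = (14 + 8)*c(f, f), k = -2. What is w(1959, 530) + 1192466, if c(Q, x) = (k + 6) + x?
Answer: 1204214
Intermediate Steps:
c(Q, x) = 4 + x (c(Q, x) = (-2 + 6) + x = 4 + x)
w(P, f) = 88 + 22*f (w(P, f) = (14 + 8)*(4 + f) = 22*(4 + f) = 88 + 22*f)
w(1959, 530) + 1192466 = (88 + 22*530) + 1192466 = (88 + 11660) + 1192466 = 11748 + 1192466 = 1204214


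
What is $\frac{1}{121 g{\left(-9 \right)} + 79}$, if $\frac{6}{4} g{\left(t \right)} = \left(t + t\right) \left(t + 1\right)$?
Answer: $\frac{1}{11695} \approx 8.5507 \cdot 10^{-5}$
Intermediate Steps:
$g{\left(t \right)} = \frac{4 t \left(1 + t\right)}{3}$ ($g{\left(t \right)} = \frac{2 \left(t + t\right) \left(t + 1\right)}{3} = \frac{2 \cdot 2 t \left(1 + t\right)}{3} = \frac{4 t \left(1 + t\right)}{3}$)
$\frac{1}{121 g{\left(-9 \right)} + 79} = \frac{1}{121 \cdot \frac{4}{3} \left(-9\right) \left(1 - 9\right) + 79} = \frac{1}{121 \cdot \frac{4}{3} \left(-9\right) \left(-8\right) + 79} = \frac{1}{121 \cdot 96 + 79} = \frac{1}{11616 + 79} = \frac{1}{11695}$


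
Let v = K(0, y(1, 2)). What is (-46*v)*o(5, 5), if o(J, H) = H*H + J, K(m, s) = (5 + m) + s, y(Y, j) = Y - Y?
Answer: -6900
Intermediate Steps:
y(Y, j) = 0
K(m, s) = 5 + m + s
o(J, H) = J + H**2 (o(J, H) = H**2 + J = J + H**2)
v = 5 (v = 5 + 0 + 0 = 5)
(-46*v)*o(5, 5) = (-46*5)*(5 + 5**2) = -230*(5 + 25) = -230*30 = -6900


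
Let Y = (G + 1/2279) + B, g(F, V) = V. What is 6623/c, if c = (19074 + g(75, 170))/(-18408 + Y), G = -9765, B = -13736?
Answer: -316283385015/21928538 ≈ -14423.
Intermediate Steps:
Y = -53558778/2279 (Y = (-9765 + 1/2279) - 13736 = -22254434/2279 - 13736 = -53558778/2279 ≈ -23501.)
c = -21928538/47755305 (c = (19074 + 170)/(-18408 - 53558778/2279) = 19244/(-95510610/2279) = 19244*(-2279/95510610) = -21928538/47755305 ≈ -0.45919)
6623/c = 6623/(-21928538/47755305) = 6623*(-47755305/21928538) = -316283385015/21928538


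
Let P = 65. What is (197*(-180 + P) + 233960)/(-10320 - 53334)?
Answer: -70435/21218 ≈ -3.3196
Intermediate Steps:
(197*(-180 + P) + 233960)/(-10320 - 53334) = (197*(-180 + 65) + 233960)/(-10320 - 53334) = (197*(-115) + 233960)/(-63654) = (-22655 + 233960)*(-1/63654) = 211305*(-1/63654) = -70435/21218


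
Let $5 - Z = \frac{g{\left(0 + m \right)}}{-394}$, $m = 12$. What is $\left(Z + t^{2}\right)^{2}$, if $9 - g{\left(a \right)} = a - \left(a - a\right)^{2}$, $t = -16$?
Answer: $\frac{10574214561}{155236} \approx 68117.0$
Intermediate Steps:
$g{\left(a \right)} = 9 - a$ ($g{\left(a \right)} = 9 - \left(a - \left(a - a\right)^{2}\right) = 9 - \left(a - 0^{2}\right) = 9 - \left(a - 0\right) = 9 - \left(a + 0\right) = 9 - a$)
$Z = \frac{1967}{394}$ ($Z = 5 - \frac{9 - \left(0 + 12\right)}{-394} = 5 - \left(9 - 12\right) \left(- \frac{1}{394}\right) = 5 - \left(-3\right) \left(- \frac{1}{394}\right) = 5 - \frac{3}{394} = \frac{1967}{394} \approx 4.9924$)
$\left(Z + t^{2}\right)^{2} = \left(\frac{1967}{394} + \left(-16\right)^{2}\right)^{2} = \left(\frac{1967}{394} + 256\right)^{2} = \left(\frac{102831}{394}\right)^{2} = \frac{10574214561}{155236}$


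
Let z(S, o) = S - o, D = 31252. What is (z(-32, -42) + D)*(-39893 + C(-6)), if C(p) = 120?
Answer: -1243383526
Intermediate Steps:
(z(-32, -42) + D)*(-39893 + C(-6)) = ((-32 - 1*(-42)) + 31252)*(-39893 + 120) = ((-32 + 42) + 31252)*(-39773) = (10 + 31252)*(-39773) = 31262*(-39773) = -1243383526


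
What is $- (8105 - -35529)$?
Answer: $-43634$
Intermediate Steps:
$- (8105 - -35529) = - (8105 + 35529) = \left(-1\right) 43634 = -43634$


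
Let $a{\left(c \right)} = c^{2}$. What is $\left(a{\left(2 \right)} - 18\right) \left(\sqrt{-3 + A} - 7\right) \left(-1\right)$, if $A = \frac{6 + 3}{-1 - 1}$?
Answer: $-98 + 7 i \sqrt{30} \approx -98.0 + 38.341 i$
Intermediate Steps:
$A = - \frac{9}{2}$ ($A = \frac{9}{-2} = 9 \left(- \frac{1}{2}\right) = - \frac{9}{2} \approx -4.5$)
$\left(a{\left(2 \right)} - 18\right) \left(\sqrt{-3 + A} - 7\right) \left(-1\right) = \left(2^{2} - 18\right) \left(\sqrt{-3 - \frac{9}{2}} - 7\right) \left(-1\right) = \left(4 - 18\right) \left(\sqrt{- \frac{15}{2}} - 7\right) \left(-1\right) = - 14 \left(\frac{i \sqrt{30}}{2} - 7\right) \left(-1\right) = - 14 \left(-7 + \frac{i \sqrt{30}}{2}\right) \left(-1\right) = - 14 \left(7 - \frac{i \sqrt{30}}{2}\right) = -98 + 7 i \sqrt{30}$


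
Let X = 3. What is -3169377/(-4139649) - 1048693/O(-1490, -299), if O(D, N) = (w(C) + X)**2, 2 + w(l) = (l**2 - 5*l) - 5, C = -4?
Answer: -481997276301/471000064 ≈ -1023.3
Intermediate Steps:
w(l) = -7 + l**2 - 5*l (w(l) = -2 + ((l**2 - 5*l) - 5) = -2 + (-5 + l**2 - 5*l) = -7 + l**2 - 5*l)
O(D, N) = 1024 (O(D, N) = ((-7 + (-4)**2 - 5*(-4)) + 3)**2 = ((-7 + 16 + 20) + 3)**2 = (29 + 3)**2 = 32**2 = 1024)
-3169377/(-4139649) - 1048693/O(-1490, -299) = -3169377/(-4139649) - 1048693/1024 = -3169377*(-1/4139649) - 1048693*1/1024 = 352153/459961 - 1048693/1024 = -481997276301/471000064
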